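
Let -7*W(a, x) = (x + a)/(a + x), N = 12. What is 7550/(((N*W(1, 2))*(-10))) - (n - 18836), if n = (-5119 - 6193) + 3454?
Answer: 325613/12 ≈ 27134.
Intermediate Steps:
W(a, x) = -1/7 (W(a, x) = -(x + a)/(7*(a + x)) = -(a + x)/(7*(a + x)) = -1/7*1 = -1/7)
n = -7858 (n = -11312 + 3454 = -7858)
7550/(((N*W(1, 2))*(-10))) - (n - 18836) = 7550/(((12*(-1/7))*(-10))) - (-7858 - 18836) = 7550/((-12/7*(-10))) - 1*(-26694) = 7550/(120/7) + 26694 = 7550*(7/120) + 26694 = 5285/12 + 26694 = 325613/12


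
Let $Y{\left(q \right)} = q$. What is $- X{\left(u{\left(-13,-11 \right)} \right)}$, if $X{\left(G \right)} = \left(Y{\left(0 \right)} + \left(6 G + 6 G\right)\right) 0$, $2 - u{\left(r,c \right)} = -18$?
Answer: $0$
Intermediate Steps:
$u{\left(r,c \right)} = 20$ ($u{\left(r,c \right)} = 2 - -18 = 2 + 18 = 20$)
$X{\left(G \right)} = 0$ ($X{\left(G \right)} = \left(0 + \left(6 G + 6 G\right)\right) 0 = \left(0 + 12 G\right) 0 = 12 G 0 = 0$)
$- X{\left(u{\left(-13,-11 \right)} \right)} = \left(-1\right) 0 = 0$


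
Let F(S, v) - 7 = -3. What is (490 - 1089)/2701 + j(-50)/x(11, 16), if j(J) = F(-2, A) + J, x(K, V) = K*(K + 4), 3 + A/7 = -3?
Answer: -223081/445665 ≈ -0.50056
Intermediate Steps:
A = -42 (A = -21 + 7*(-3) = -21 - 21 = -42)
x(K, V) = K*(4 + K)
F(S, v) = 4 (F(S, v) = 7 - 3 = 4)
j(J) = 4 + J
(490 - 1089)/2701 + j(-50)/x(11, 16) = (490 - 1089)/2701 + (4 - 50)/((11*(4 + 11))) = -599*1/2701 - 46/(11*15) = -599/2701 - 46/165 = -223081/445665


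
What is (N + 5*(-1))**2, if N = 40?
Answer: 1225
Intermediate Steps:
(N + 5*(-1))**2 = (40 + 5*(-1))**2 = (40 - 5)**2 = 35**2 = 1225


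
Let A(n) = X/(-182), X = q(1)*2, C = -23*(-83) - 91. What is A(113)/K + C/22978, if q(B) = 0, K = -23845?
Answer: 909/11489 ≈ 0.079119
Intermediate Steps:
C = 1818 (C = 1909 - 91 = 1818)
X = 0 (X = 0*2 = 0)
A(n) = 0 (A(n) = 0/(-182) = 0*(-1/182) = 0)
A(113)/K + C/22978 = 0/(-23845) + 1818/22978 = 0*(-1/23845) + 1818*(1/22978) = 0 + 909/11489 = 909/11489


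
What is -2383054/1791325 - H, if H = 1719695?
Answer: -3080535028929/1791325 ≈ -1.7197e+6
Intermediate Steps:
-2383054/1791325 - H = -2383054/1791325 - 1*1719695 = -2383054*1/1791325 - 1719695 = -2383054/1791325 - 1719695 = -3080535028929/1791325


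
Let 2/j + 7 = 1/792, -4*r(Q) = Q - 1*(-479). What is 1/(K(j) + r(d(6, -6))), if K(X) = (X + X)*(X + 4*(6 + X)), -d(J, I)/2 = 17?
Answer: -122899396/15257977069 ≈ -0.0080548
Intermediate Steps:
d(J, I) = -34 (d(J, I) = -2*17 = -34)
r(Q) = -479/4 - Q/4 (r(Q) = -(Q - 1*(-479))/4 = -(Q + 479)/4 = -(479 + Q)/4 = -479/4 - Q/4)
j = -1584/5543 (j = 2/(-7 + 1/792) = 2/(-5543/792) = 2*(-792/5543) = -1584/5543 ≈ -0.28577)
K(X) = 2*X*(24 + 5*X) (K(X) = (2*X)*(X + (24 + 4*X)) = (2*X)*(24 + 5*X) = 2*X*(24 + 5*X))
1/(K(j) + r(d(6, -6))) = 1/(2*(-1584/5543)*(24 + 5*(-1584/5543)) + (-479/4 - 1/4*(-34))) = 1/(2*(-1584/5543)*(24 - 7920/5543) + (-479/4 + 17/2)) = 1/(2*(-1584/5543)*(125112/5543) - 445/4) = 1/(-396354816/30724849 - 445/4) = 1/(-15257977069/122899396) = -122899396/15257977069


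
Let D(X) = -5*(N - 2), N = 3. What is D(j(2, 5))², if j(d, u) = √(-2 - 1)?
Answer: 25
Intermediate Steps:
j(d, u) = I*√3 (j(d, u) = √(-3) = I*√3)
D(X) = -5 (D(X) = -5*(3 - 2) = -5*1 = -5)
D(j(2, 5))² = (-5)² = 25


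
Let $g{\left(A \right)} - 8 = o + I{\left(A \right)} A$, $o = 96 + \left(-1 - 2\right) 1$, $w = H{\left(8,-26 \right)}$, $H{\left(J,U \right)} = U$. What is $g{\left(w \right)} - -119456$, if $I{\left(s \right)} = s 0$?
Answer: $119557$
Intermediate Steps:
$w = -26$
$I{\left(s \right)} = 0$
$o = 93$ ($o = 96 - 3 = 93$)
$g{\left(A \right)} = 101$ ($g{\left(A \right)} = 8 + \left(93 + 0 A\right) = 8 + \left(93 + 0\right) = 8 + 93 = 101$)
$g{\left(w \right)} - -119456 = 101 - -119456 = 101 + 119456 = 119557$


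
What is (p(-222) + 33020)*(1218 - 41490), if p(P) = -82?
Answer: -1326479136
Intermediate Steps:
(p(-222) + 33020)*(1218 - 41490) = (-82 + 33020)*(1218 - 41490) = 32938*(-40272) = -1326479136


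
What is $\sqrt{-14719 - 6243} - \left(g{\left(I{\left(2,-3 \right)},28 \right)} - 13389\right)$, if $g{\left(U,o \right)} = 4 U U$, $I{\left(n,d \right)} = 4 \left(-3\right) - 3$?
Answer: $12489 + i \sqrt{20962} \approx 12489.0 + 144.78 i$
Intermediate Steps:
$I{\left(n,d \right)} = -15$ ($I{\left(n,d \right)} = -12 - 3 = -15$)
$g{\left(U,o \right)} = 4 U^{2}$
$\sqrt{-14719 - 6243} - \left(g{\left(I{\left(2,-3 \right)},28 \right)} - 13389\right) = \sqrt{-14719 - 6243} - \left(4 \left(-15\right)^{2} - 13389\right) = \sqrt{-20962} - \left(4 \cdot 225 - 13389\right) = i \sqrt{20962} - \left(900 - 13389\right) = i \sqrt{20962} - -12489 = i \sqrt{20962} + 12489 = 12489 + i \sqrt{20962}$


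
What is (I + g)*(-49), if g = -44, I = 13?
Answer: 1519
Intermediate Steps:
(I + g)*(-49) = (13 - 44)*(-49) = -31*(-49) = 1519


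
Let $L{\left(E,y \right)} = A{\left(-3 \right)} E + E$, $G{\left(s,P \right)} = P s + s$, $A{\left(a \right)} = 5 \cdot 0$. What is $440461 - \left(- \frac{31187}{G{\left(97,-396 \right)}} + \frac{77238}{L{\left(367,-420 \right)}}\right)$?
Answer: $\frac{6190617780306}{14061605} \approx 4.4025 \cdot 10^{5}$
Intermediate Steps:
$A{\left(a \right)} = 0$
$G{\left(s,P \right)} = s + P s$
$L{\left(E,y \right)} = E$ ($L{\left(E,y \right)} = 0 E + E = 0 + E = E$)
$440461 - \left(- \frac{31187}{G{\left(97,-396 \right)}} + \frac{77238}{L{\left(367,-420 \right)}}\right) = 440461 + \left(- \frac{77238}{367} + \frac{31187}{97 \left(1 - 396\right)}\right) = 440461 + \left(\left(-77238\right) \frac{1}{367} + \frac{31187}{97 \left(-395\right)}\right) = 440461 - \left(\frac{77238}{367} - \frac{31187}{-38315}\right) = 440461 + \left(- \frac{77238}{367} + 31187 \left(- \frac{1}{38315}\right)\right) = 440461 - \frac{2970819599}{14061605} = \frac{6190617780306}{14061605}$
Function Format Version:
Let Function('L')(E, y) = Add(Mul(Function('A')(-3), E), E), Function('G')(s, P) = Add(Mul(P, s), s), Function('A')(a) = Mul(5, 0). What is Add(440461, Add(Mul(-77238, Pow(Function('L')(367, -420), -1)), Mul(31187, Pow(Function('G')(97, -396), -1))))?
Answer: Rational(6190617780306, 14061605) ≈ 4.4025e+5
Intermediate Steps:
Function('A')(a) = 0
Function('G')(s, P) = Add(s, Mul(P, s))
Function('L')(E, y) = E (Function('L')(E, y) = Add(Mul(0, E), E) = Add(0, E) = E)
Add(440461, Add(Mul(-77238, Pow(Function('L')(367, -420), -1)), Mul(31187, Pow(Function('G')(97, -396), -1)))) = Add(440461, Add(Mul(-77238, Pow(367, -1)), Mul(31187, Pow(Mul(97, Add(1, -396)), -1)))) = Add(440461, Add(Mul(-77238, Rational(1, 367)), Mul(31187, Pow(Mul(97, -395), -1)))) = Add(440461, Add(Rational(-77238, 367), Mul(31187, Pow(-38315, -1)))) = Add(440461, Add(Rational(-77238, 367), Mul(31187, Rational(-1, 38315)))) = Add(440461, Add(Rational(-77238, 367), Rational(-31187, 38315))) = Add(440461, Rational(-2970819599, 14061605)) = Rational(6190617780306, 14061605)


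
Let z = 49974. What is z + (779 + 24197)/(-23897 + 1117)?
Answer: 284595686/5695 ≈ 49973.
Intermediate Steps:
z + (779 + 24197)/(-23897 + 1117) = 49974 + (779 + 24197)/(-23897 + 1117) = 49974 + 24976/(-22780) = 49974 + 24976*(-1/22780) = 49974 - 6244/5695 = 284595686/5695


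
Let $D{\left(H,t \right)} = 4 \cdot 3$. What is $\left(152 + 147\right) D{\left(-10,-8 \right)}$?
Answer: $3588$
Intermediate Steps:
$D{\left(H,t \right)} = 12$
$\left(152 + 147\right) D{\left(-10,-8 \right)} = \left(152 + 147\right) 12 = 299 \cdot 12 = 3588$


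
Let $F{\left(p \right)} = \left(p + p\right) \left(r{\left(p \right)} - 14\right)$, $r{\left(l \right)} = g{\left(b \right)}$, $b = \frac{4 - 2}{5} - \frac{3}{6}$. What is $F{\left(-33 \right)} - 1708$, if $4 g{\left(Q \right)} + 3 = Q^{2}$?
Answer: $- \frac{146933}{200} \approx -734.67$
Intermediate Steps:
$b = - \frac{1}{10}$ ($b = 2 \cdot \frac{1}{5} - \frac{1}{2} = \frac{2}{5} - \frac{1}{2} = - \frac{1}{10} \approx -0.1$)
$g{\left(Q \right)} = - \frac{3}{4} + \frac{Q^{2}}{4}$
$r{\left(l \right)} = - \frac{299}{400}$ ($r{\left(l \right)} = - \frac{3}{4} + \frac{\left(- \frac{1}{10}\right)^{2}}{4} = - \frac{3}{4} + \frac{1}{4} \cdot \frac{1}{100} = - \frac{3}{4} + \frac{1}{400} = - \frac{299}{400}$)
$F{\left(p \right)} = - \frac{5899 p}{200}$ ($F{\left(p \right)} = \left(p + p\right) \left(- \frac{299}{400} - 14\right) = 2 p \left(- \frac{5899}{400}\right) = - \frac{5899 p}{200}$)
$F{\left(-33 \right)} - 1708 = \left(- \frac{5899}{200}\right) \left(-33\right) - 1708 = \frac{194667}{200} - 1708 = - \frac{146933}{200}$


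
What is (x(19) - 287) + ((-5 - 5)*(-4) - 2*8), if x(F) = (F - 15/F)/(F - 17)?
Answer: -4824/19 ≈ -253.89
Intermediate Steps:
x(F) = (F - 15/F)/(-17 + F)
(x(19) - 287) + ((-5 - 5)*(-4) - 2*8) = ((-15 + 19²)/(19*(-17 + 19)) - 287) + ((-5 - 5)*(-4) - 2*8) = ((1/19)*(-15 + 361)/2 - 287) + (-10*(-4) - 16) = ((1/19)*(½)*346 - 287) + (40 - 16) = (173/19 - 287) + 24 = -5280/19 + 24 = -4824/19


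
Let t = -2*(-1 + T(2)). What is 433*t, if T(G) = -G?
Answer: 2598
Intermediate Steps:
t = 6 (t = -2*(-1 - 1*2) = -2*(-1 - 2) = -2*(-3) = 6)
433*t = 433*6 = 2598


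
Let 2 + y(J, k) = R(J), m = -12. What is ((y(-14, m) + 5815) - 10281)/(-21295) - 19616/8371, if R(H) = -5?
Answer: -380279237/178260445 ≈ -2.1333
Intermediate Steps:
y(J, k) = -7 (y(J, k) = -2 - 5 = -7)
((y(-14, m) + 5815) - 10281)/(-21295) - 19616/8371 = ((-7 + 5815) - 10281)/(-21295) - 19616/8371 = (5808 - 10281)*(-1/21295) - 19616*1/8371 = -4473*(-1/21295) - 19616/8371 = 4473/21295 - 19616/8371 = -380279237/178260445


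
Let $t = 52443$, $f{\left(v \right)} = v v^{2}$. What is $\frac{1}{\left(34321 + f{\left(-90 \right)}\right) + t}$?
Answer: $- \frac{1}{642236} \approx -1.5571 \cdot 10^{-6}$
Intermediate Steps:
$f{\left(v \right)} = v^{3}$
$\frac{1}{\left(34321 + f{\left(-90 \right)}\right) + t} = \frac{1}{\left(34321 + \left(-90\right)^{3}\right) + 52443} = \frac{1}{\left(34321 - 729000\right) + 52443} = \frac{1}{-694679 + 52443} = \frac{1}{-642236} = - \frac{1}{642236}$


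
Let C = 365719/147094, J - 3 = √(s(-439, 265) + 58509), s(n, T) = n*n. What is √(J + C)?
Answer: √(118705005094 + 21636644836*√251230)/147094 ≈ 22.510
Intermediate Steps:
s(n, T) = n²
J = 3 + √251230 (J = 3 + √((-439)² + 58509) = 3 + √(192721 + 58509) = 3 + √251230 ≈ 504.23)
C = 365719/147094 (C = 365719*(1/147094) = 365719/147094 ≈ 2.4863)
√(J + C) = √((3 + √251230) + 365719/147094) = √(807001/147094 + √251230)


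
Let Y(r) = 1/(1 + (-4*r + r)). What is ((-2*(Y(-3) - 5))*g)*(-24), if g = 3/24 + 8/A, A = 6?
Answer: -343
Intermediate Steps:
g = 35/24 (g = 3/24 + 8/6 = 3*(1/24) + 8*(⅙) = ⅛ + 4/3 = 35/24 ≈ 1.4583)
Y(r) = 1/(1 - 3*r)
((-2*(Y(-3) - 5))*g)*(-24) = (-2*(-1/(-1 + 3*(-3)) - 5)*(35/24))*(-24) = (-2*(-1/(-1 - 9) - 5)*(35/24))*(-24) = (-2*(-1/(-10) - 5)*(35/24))*(-24) = (-2*(-1*(-⅒) - 5)*(35/24))*(-24) = (-2*(⅒ - 5)*(35/24))*(-24) = (-2*(-49/10)*(35/24))*(-24) = ((49/5)*(35/24))*(-24) = (343/24)*(-24) = -343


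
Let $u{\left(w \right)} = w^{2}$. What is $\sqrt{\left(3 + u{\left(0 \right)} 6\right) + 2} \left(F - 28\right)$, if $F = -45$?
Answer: $- 73 \sqrt{5} \approx -163.23$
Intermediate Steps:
$\sqrt{\left(3 + u{\left(0 \right)} 6\right) + 2} \left(F - 28\right) = \sqrt{\left(3 + 0^{2} \cdot 6\right) + 2} \left(-45 - 28\right) = \sqrt{\left(3 + 0 \cdot 6\right) + 2} \left(-73\right) = \sqrt{\left(3 + 0\right) + 2} \left(-73\right) = \sqrt{3 + 2} \left(-73\right) = \sqrt{5} \left(-73\right) = - 73 \sqrt{5}$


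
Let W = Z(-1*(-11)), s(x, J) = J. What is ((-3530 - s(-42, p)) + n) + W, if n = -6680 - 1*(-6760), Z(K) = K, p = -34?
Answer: -3405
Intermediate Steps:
W = 11 (W = -1*(-11) = 11)
n = 80 (n = -6680 + 6760 = 80)
((-3530 - s(-42, p)) + n) + W = ((-3530 - 1*(-34)) + 80) + 11 = ((-3530 + 34) + 80) + 11 = (-3496 + 80) + 11 = -3416 + 11 = -3405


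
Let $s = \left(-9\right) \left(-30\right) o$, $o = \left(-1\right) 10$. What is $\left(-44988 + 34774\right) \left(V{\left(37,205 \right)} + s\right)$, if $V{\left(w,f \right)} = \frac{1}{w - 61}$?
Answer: $\frac{330938707}{12} \approx 2.7578 \cdot 10^{7}$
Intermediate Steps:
$V{\left(w,f \right)} = \frac{1}{-61 + w}$
$o = -10$
$s = -2700$ ($s = \left(-9\right) \left(-30\right) \left(-10\right) = 270 \left(-10\right) = -2700$)
$\left(-44988 + 34774\right) \left(V{\left(37,205 \right)} + s\right) = \left(-44988 + 34774\right) \left(\frac{1}{-61 + 37} - 2700\right) = - 10214 \left(\frac{1}{-24} - 2700\right) = - 10214 \left(- \frac{1}{24} - 2700\right) = \left(-10214\right) \left(- \frac{64801}{24}\right) = \frac{330938707}{12}$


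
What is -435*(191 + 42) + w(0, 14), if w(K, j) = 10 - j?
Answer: -101359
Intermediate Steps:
-435*(191 + 42) + w(0, 14) = -435*(191 + 42) + (10 - 1*14) = -435*233 + (10 - 14) = -101355 - 4 = -101359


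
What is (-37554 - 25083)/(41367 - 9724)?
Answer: -62637/31643 ≈ -1.9795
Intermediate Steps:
(-37554 - 25083)/(41367 - 9724) = -62637/31643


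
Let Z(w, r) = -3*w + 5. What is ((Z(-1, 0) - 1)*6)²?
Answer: 1764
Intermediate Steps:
Z(w, r) = 5 - 3*w
((Z(-1, 0) - 1)*6)² = (((5 - 3*(-1)) - 1)*6)² = (((5 + 3) - 1)*6)² = ((8 - 1)*6)² = (7*6)² = 42² = 1764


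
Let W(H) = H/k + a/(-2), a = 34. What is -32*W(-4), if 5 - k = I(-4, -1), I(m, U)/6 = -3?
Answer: 12640/23 ≈ 549.57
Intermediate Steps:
I(m, U) = -18 (I(m, U) = 6*(-3) = -18)
k = 23 (k = 5 - 1*(-18) = 5 + 18 = 23)
W(H) = -17 + H/23 (W(H) = H/23 + 34/(-2) = H*(1/23) + 34*(-½) = H/23 - 17 = -17 + H/23)
-32*W(-4) = -32*(-17 + (1/23)*(-4)) = -32*(-17 - 4/23) = -32*(-395/23) = 12640/23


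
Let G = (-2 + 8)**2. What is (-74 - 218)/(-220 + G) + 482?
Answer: 22245/46 ≈ 483.59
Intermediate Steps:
G = 36 (G = 6**2 = 36)
(-74 - 218)/(-220 + G) + 482 = (-74 - 218)/(-220 + 36) + 482 = -292/(-184) + 482 = -292*(-1/184) + 482 = 73/46 + 482 = 22245/46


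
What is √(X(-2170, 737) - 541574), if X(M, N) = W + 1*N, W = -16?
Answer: I*√540853 ≈ 735.43*I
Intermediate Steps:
X(M, N) = -16 + N (X(M, N) = -16 + 1*N = -16 + N)
√(X(-2170, 737) - 541574) = √((-16 + 737) - 541574) = √(721 - 541574) = √(-540853) = I*√540853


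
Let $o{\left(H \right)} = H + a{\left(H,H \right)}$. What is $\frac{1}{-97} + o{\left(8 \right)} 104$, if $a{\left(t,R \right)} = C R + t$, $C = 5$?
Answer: $\frac{564927}{97} \approx 5824.0$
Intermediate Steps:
$a{\left(t,R \right)} = t + 5 R$ ($a{\left(t,R \right)} = 5 R + t = t + 5 R$)
$o{\left(H \right)} = 7 H$ ($o{\left(H \right)} = H + \left(H + 5 H\right) = H + 6 H = 7 H$)
$\frac{1}{-97} + o{\left(8 \right)} 104 = \frac{1}{-97} + 7 \cdot 8 \cdot 104 = - \frac{1}{97} + 56 \cdot 104 = - \frac{1}{97} + 5824 = \frac{564927}{97}$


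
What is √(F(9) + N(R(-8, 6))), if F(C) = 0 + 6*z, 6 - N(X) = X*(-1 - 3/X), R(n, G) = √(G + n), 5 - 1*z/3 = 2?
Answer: √(63 + I*√2) ≈ 7.9378 + 0.08908*I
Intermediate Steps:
z = 9 (z = 15 - 3*2 = 15 - 6 = 9)
N(X) = 6 - X*(-1 - 3/X)
F(C) = 54 (F(C) = 0 + 6*9 = 0 + 54 = 54)
√(F(9) + N(R(-8, 6))) = √(54 + (9 + √(6 - 8))) = √(54 + (9 + √(-2))) = √(54 + (9 + I*√2)) = √(63 + I*√2)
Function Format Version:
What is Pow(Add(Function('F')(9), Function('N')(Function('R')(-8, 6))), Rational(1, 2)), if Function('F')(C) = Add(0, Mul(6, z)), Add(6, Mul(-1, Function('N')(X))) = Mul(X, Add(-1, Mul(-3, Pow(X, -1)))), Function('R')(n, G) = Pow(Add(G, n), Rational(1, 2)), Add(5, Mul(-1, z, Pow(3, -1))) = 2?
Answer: Pow(Add(63, Mul(I, Pow(2, Rational(1, 2)))), Rational(1, 2)) ≈ Add(7.9378, Mul(0.08908, I))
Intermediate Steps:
z = 9 (z = Add(15, Mul(-3, 2)) = Add(15, -6) = 9)
Function('N')(X) = Add(6, Mul(-1, X, Add(-1, Mul(-3, Pow(X, -1))))) (Function('N')(X) = Add(6, Mul(-1, Mul(X, Add(-1, Mul(-3, Pow(X, -1)))))) = Add(6, Mul(-1, X, Add(-1, Mul(-3, Pow(X, -1))))))
Function('F')(C) = 54 (Function('F')(C) = Add(0, Mul(6, 9)) = Add(0, 54) = 54)
Pow(Add(Function('F')(9), Function('N')(Function('R')(-8, 6))), Rational(1, 2)) = Pow(Add(54, Add(9, Pow(Add(6, -8), Rational(1, 2)))), Rational(1, 2)) = Pow(Add(54, Add(9, Pow(-2, Rational(1, 2)))), Rational(1, 2)) = Pow(Add(54, Add(9, Mul(I, Pow(2, Rational(1, 2))))), Rational(1, 2)) = Pow(Add(63, Mul(I, Pow(2, Rational(1, 2)))), Rational(1, 2))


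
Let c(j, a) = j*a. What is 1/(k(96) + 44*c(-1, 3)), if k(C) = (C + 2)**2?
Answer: 1/9472 ≈ 0.00010557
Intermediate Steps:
c(j, a) = a*j
k(C) = (2 + C)**2
1/(k(96) + 44*c(-1, 3)) = 1/((2 + 96)**2 + 44*(3*(-1))) = 1/(98**2 + 44*(-3)) = 1/(9604 - 132) = 1/9472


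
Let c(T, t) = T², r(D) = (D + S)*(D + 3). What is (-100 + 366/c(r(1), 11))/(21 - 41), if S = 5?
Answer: 9539/1920 ≈ 4.9682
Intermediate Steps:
r(D) = (3 + D)*(5 + D) (r(D) = (D + 5)*(D + 3) = (5 + D)*(3 + D) = (3 + D)*(5 + D))
(-100 + 366/c(r(1), 11))/(21 - 41) = (-100 + 366/((15 + 1² + 8*1)²))/(21 - 41) = (-100 + 366/((15 + 1 + 8)²))/(-20) = (-100 + 366/(24²))*(-1/20) = (-100 + 366/576)*(-1/20) = (-100 + 366*(1/576))*(-1/20) = (-100 + 61/96)*(-1/20) = -9539/96*(-1/20) = 9539/1920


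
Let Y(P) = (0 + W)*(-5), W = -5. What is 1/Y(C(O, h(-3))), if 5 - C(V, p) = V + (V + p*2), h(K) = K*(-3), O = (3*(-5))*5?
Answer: 1/25 ≈ 0.040000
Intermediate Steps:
O = -75 (O = -15*5 = -75)
h(K) = -3*K
C(V, p) = 5 - 2*V - 2*p (C(V, p) = 5 - (V + (V + p*2)) = 5 - (V + (V + 2*p)) = 5 - (2*V + 2*p) = 5 + (-2*V - 2*p) = 5 - 2*V - 2*p)
Y(P) = 25 (Y(P) = (0 - 5)*(-5) = -5*(-5) = 25)
1/Y(C(O, h(-3))) = 1/25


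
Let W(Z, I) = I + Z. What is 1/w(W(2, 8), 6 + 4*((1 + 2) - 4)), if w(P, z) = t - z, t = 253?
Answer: 1/251 ≈ 0.0039841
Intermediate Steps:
w(P, z) = 253 - z
1/w(W(2, 8), 6 + 4*((1 + 2) - 4)) = 1/(253 - (6 + 4*((1 + 2) - 4))) = 1/(253 - (6 + 4*(3 - 4))) = 1/(253 - (6 + 4*(-1))) = 1/(253 - (6 - 4)) = 1/(253 - 1*2) = 1/(253 - 2) = 1/251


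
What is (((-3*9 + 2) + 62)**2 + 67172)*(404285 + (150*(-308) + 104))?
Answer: 24550632249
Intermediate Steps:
(((-3*9 + 2) + 62)**2 + 67172)*(404285 + (150*(-308) + 104)) = (((-27 + 2) + 62)**2 + 67172)*(404285 + (-46200 + 104)) = ((-25 + 62)**2 + 67172)*(404285 - 46096) = (37**2 + 67172)*358189 = (1369 + 67172)*358189 = 68541*358189 = 24550632249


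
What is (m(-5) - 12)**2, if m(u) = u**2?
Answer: 169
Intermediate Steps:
(m(-5) - 12)**2 = ((-5)**2 - 12)**2 = (25 - 12)**2 = 13**2 = 169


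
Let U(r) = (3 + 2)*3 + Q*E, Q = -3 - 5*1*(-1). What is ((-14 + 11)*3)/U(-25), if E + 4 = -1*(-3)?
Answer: -9/13 ≈ -0.69231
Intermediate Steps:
E = -1 (E = -4 - 1*(-3) = -4 + 3 = -1)
Q = 2 (Q = -3 - 5*(-1) = -3 - 1*(-5) = -3 + 5 = 2)
U(r) = 13 (U(r) = (3 + 2)*3 + 2*(-1) = 5*3 - 2 = 15 - 2 = 13)
((-14 + 11)*3)/U(-25) = ((-14 + 11)*3)/13 = -3*3*(1/13) = -9*1/13 = -9/13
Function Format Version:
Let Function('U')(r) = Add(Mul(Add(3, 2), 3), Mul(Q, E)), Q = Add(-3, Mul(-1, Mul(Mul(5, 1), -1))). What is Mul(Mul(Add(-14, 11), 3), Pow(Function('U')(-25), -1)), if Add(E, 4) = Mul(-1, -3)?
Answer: Rational(-9, 13) ≈ -0.69231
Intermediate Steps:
E = -1 (E = Add(-4, Mul(-1, -3)) = Add(-4, 3) = -1)
Q = 2 (Q = Add(-3, Mul(-1, Mul(5, -1))) = Add(-3, Mul(-1, -5)) = Add(-3, 5) = 2)
Function('U')(r) = 13 (Function('U')(r) = Add(Mul(Add(3, 2), 3), Mul(2, -1)) = Add(Mul(5, 3), -2) = Add(15, -2) = 13)
Mul(Mul(Add(-14, 11), 3), Pow(Function('U')(-25), -1)) = Mul(Mul(Add(-14, 11), 3), Pow(13, -1)) = Mul(Mul(-3, 3), Rational(1, 13)) = Mul(-9, Rational(1, 13)) = Rational(-9, 13)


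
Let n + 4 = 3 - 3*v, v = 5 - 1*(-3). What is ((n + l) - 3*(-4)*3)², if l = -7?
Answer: 16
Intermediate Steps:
v = 8 (v = 5 + 3 = 8)
n = -25 (n = -4 + (3 - 3*8) = -4 + (3 - 24) = -4 - 21 = -25)
((n + l) - 3*(-4)*3)² = ((-25 - 7) - 3*(-4)*3)² = (-32 + 12*3)² = (-32 + 36)² = 4² = 16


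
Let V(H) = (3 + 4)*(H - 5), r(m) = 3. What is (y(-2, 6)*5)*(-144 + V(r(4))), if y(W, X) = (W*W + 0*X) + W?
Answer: -1580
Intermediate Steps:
y(W, X) = W + W² (y(W, X) = (W² + 0) + W = W² + W = W + W²)
V(H) = -35 + 7*H (V(H) = 7*(-5 + H) = -35 + 7*H)
(y(-2, 6)*5)*(-144 + V(r(4))) = (-2*(1 - 2)*5)*(-144 + (-35 + 7*3)) = (-2*(-1)*5)*(-144 + (-35 + 21)) = (2*5)*(-144 - 14) = 10*(-158) = -1580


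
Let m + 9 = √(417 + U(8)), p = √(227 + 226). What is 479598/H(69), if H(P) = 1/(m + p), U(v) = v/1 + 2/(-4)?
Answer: -4316382 + 239799*√1698 + 479598*√453 ≈ 1.5773e+7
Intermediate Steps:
p = √453 ≈ 21.284
U(v) = -½ + v (U(v) = v*1 + 2*(-¼) = v - ½ = -½ + v)
m = -9 + √1698/2 (m = -9 + √(417 + (-½ + 8)) = -9 + √(417 + 15/2) = -9 + √(849/2) = -9 + √1698/2 ≈ 11.603)
H(P) = 1/(-9 + √453 + √1698/2) (H(P) = 1/((-9 + √1698/2) + √453) = 1/(-9 + √453 + √1698/2))
479598/H(69) = 479598/((2/(-18 + √1698 + 2*√453))) = 479598*(-9 + √453 + √1698/2) = -4316382 + 239799*√1698 + 479598*√453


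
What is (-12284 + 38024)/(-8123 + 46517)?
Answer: 1430/2133 ≈ 0.67042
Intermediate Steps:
(-12284 + 38024)/(-8123 + 46517) = 25740/38394 = 25740*(1/38394) = 1430/2133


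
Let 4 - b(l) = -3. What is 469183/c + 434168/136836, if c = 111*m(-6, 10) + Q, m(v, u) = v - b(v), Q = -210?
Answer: -755755301/2692737 ≈ -280.66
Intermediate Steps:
b(l) = 7 (b(l) = 4 - 1*(-3) = 4 + 3 = 7)
m(v, u) = -7 + v (m(v, u) = v - 1*7 = v - 7 = -7 + v)
c = -1653 (c = 111*(-7 - 6) - 210 = 111*(-13) - 210 = -1443 - 210 = -1653)
469183/c + 434168/136836 = 469183/(-1653) + 434168/136836 = 469183*(-1/1653) + 434168*(1/136836) = -469183/1653 + 15506/4887 = -755755301/2692737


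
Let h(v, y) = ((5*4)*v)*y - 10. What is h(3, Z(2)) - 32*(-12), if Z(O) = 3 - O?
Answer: 434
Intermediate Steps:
h(v, y) = -10 + 20*v*y (h(v, y) = (20*v)*y - 10 = 20*v*y - 10 = -10 + 20*v*y)
h(3, Z(2)) - 32*(-12) = (-10 + 20*3*(3 - 1*2)) - 32*(-12) = (-10 + 20*3*(3 - 2)) + 384 = (-10 + 20*3*1) + 384 = (-10 + 60) + 384 = 50 + 384 = 434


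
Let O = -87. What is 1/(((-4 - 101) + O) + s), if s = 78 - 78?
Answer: -1/192 ≈ -0.0052083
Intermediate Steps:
s = 0
1/(((-4 - 101) + O) + s) = 1/(((-4 - 101) - 87) + 0) = 1/((-105 - 87) + 0) = 1/(-192 + 0) = 1/(-192) = -1/192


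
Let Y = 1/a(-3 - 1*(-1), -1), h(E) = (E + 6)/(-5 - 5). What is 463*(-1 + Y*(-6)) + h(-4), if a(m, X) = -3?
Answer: 2314/5 ≈ 462.80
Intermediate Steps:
h(E) = -3/5 - E/10 (h(E) = (6 + E)/(-10) = (6 + E)*(-1/10) = -3/5 - E/10)
Y = -1/3 (Y = 1/(-3) = -1/3 ≈ -0.33333)
463*(-1 + Y*(-6)) + h(-4) = 463*(-1 - 1/3*(-6)) + (-3/5 - 1/10*(-4)) = 463*(-1 + 2) + (-3/5 + 2/5) = 463*1 - 1/5 = 463 - 1/5 = 2314/5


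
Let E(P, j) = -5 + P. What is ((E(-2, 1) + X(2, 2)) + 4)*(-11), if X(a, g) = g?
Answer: 11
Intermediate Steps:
((E(-2, 1) + X(2, 2)) + 4)*(-11) = (((-5 - 2) + 2) + 4)*(-11) = ((-7 + 2) + 4)*(-11) = (-5 + 4)*(-11) = -1*(-11) = 11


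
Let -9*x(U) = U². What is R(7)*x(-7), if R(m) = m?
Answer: -343/9 ≈ -38.111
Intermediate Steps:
x(U) = -U²/9
R(7)*x(-7) = 7*(-⅑*(-7)²) = 7*(-⅑*49) = 7*(-49/9) = -343/9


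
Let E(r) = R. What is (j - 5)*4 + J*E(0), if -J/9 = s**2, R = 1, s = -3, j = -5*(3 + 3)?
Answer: -221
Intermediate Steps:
j = -30 (j = -5*6 = -30)
J = -81 (J = -9*(-3)**2 = -9*9 = -81)
E(r) = 1
(j - 5)*4 + J*E(0) = (-30 - 5)*4 - 81*1 = -35*4 - 81 = -140 - 81 = -221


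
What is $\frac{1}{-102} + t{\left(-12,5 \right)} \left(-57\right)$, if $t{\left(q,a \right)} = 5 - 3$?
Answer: $- \frac{11629}{102} \approx -114.01$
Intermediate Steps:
$t{\left(q,a \right)} = 2$ ($t{\left(q,a \right)} = 5 - 3 = 2$)
$\frac{1}{-102} + t{\left(-12,5 \right)} \left(-57\right) = \frac{1}{-102} + 2 \left(-57\right) = - \frac{1}{102} - 114 = - \frac{11629}{102}$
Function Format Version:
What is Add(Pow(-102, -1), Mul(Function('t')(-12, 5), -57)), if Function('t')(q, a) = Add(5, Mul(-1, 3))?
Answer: Rational(-11629, 102) ≈ -114.01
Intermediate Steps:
Function('t')(q, a) = 2 (Function('t')(q, a) = Add(5, -3) = 2)
Add(Pow(-102, -1), Mul(Function('t')(-12, 5), -57)) = Add(Pow(-102, -1), Mul(2, -57)) = Add(Rational(-1, 102), -114) = Rational(-11629, 102)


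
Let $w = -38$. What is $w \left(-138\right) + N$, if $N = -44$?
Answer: $5200$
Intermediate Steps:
$w \left(-138\right) + N = \left(-38\right) \left(-138\right) - 44 = 5244 - 44 = 5200$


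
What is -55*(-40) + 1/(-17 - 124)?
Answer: 310199/141 ≈ 2200.0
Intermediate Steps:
-55*(-40) + 1/(-17 - 124) = 2200 + 1/(-141) = 2200 - 1/141 = 310199/141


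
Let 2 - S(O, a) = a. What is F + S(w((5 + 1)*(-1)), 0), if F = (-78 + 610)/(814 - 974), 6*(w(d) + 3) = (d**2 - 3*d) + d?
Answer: -53/40 ≈ -1.3250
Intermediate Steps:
w(d) = -3 - d/3 + d**2/6 (w(d) = -3 + ((d**2 - 3*d) + d)/6 = -3 + (d**2 - 2*d)/6 = -3 + (-d/3 + d**2/6) = -3 - d/3 + d**2/6)
S(O, a) = 2 - a
F = -133/40 (F = 532/(-160) = 532*(-1/160) = -133/40 ≈ -3.3250)
F + S(w((5 + 1)*(-1)), 0) = -133/40 + (2 - 1*0) = -133/40 + (2 + 0) = -133/40 + 2 = -53/40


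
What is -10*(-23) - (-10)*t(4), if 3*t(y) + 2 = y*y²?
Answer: 1310/3 ≈ 436.67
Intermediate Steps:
t(y) = -⅔ + y³/3 (t(y) = -⅔ + (y*y²)/3 = -⅔ + y³/3)
-10*(-23) - (-10)*t(4) = -10*(-23) - (-10)*(-⅔ + (⅓)*4³) = 230 - (-10)*(-⅔ + (⅓)*64) = 230 - (-10)*(-⅔ + 64/3) = 230 - (-10)*62/3 = 230 - 1*(-620/3) = 230 + 620/3 = 1310/3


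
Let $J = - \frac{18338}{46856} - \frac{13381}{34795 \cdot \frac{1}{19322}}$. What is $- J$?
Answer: $\frac{6057574129251}{815177260} \approx 7431.0$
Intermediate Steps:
$J = - \frac{6057574129251}{815177260}$ ($J = \left(-18338\right) \frac{1}{46856} - \frac{13381}{34795 \cdot \frac{1}{19322}} = - \frac{9169}{23428} - \frac{13381}{\frac{34795}{19322}} = - \frac{9169}{23428} - \frac{258547682}{34795} = - \frac{6057574129251}{815177260} \approx -7431.0$)
$- J = \left(-1\right) \left(- \frac{6057574129251}{815177260}\right) = \frac{6057574129251}{815177260}$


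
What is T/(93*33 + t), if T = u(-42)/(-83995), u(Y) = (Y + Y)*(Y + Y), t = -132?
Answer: -2352/82231105 ≈ -2.8602e-5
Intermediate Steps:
u(Y) = 4*Y² (u(Y) = (2*Y)*(2*Y) = 4*Y²)
T = -7056/83995 (T = (4*(-42)²)/(-83995) = (4*1764)*(-1/83995) = 7056*(-1/83995) = -7056/83995 ≈ -0.084005)
T/(93*33 + t) = -7056/(83995*(93*33 - 132)) = -7056/(83995*(3069 - 132)) = -7056/83995/2937 = -7056/83995*1/2937 = -2352/82231105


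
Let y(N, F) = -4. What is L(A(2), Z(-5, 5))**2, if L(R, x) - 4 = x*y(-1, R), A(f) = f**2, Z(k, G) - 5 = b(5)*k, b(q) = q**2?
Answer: 234256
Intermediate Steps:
Z(k, G) = 5 + 25*k (Z(k, G) = 5 + 5**2*k = 5 + 25*k)
L(R, x) = 4 - 4*x (L(R, x) = 4 + x*(-4) = 4 - 4*x)
L(A(2), Z(-5, 5))**2 = (4 - 4*(5 + 25*(-5)))**2 = (4 - 4*(5 - 125))**2 = (4 - 4*(-120))**2 = (4 + 480)**2 = 484**2 = 234256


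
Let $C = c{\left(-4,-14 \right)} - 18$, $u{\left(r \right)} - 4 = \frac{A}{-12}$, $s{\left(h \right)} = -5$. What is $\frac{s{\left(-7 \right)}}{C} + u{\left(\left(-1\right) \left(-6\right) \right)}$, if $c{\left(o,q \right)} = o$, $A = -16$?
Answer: $\frac{367}{66} \approx 5.5606$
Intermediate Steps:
$u{\left(r \right)} = \frac{16}{3}$ ($u{\left(r \right)} = 4 - \frac{16}{-12} = 4 - - \frac{4}{3} = 4 + \frac{4}{3} = \frac{16}{3}$)
$C = -22$ ($C = -4 - 18 = -22$)
$\frac{s{\left(-7 \right)}}{C} + u{\left(\left(-1\right) \left(-6\right) \right)} = - \frac{5}{-22} + \frac{16}{3} = \left(-5\right) \left(- \frac{1}{22}\right) + \frac{16}{3} = \frac{5}{22} + \frac{16}{3} = \frac{367}{66}$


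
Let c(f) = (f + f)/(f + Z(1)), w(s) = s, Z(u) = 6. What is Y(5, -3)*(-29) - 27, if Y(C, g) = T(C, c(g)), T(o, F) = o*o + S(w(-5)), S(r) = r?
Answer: -607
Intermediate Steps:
c(f) = 2*f/(6 + f) (c(f) = (f + f)/(f + 6) = (2*f)/(6 + f) = 2*f/(6 + f))
T(o, F) = -5 + o**2 (T(o, F) = o*o - 5 = o**2 - 5 = -5 + o**2)
Y(C, g) = -5 + C**2
Y(5, -3)*(-29) - 27 = (-5 + 5**2)*(-29) - 27 = (-5 + 25)*(-29) - 27 = 20*(-29) - 27 = -580 - 27 = -607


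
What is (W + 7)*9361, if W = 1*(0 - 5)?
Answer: 18722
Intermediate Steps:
W = -5 (W = 1*(-5) = -5)
(W + 7)*9361 = (-5 + 7)*9361 = 2*9361 = 18722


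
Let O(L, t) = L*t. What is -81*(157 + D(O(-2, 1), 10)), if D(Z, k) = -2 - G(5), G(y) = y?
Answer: -12150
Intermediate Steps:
D(Z, k) = -7 (D(Z, k) = -2 - 1*5 = -2 - 5 = -7)
-81*(157 + D(O(-2, 1), 10)) = -81*(157 - 7) = -81*150 = -12150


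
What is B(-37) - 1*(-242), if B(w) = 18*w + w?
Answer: -461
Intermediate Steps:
B(w) = 19*w
B(-37) - 1*(-242) = 19*(-37) - 1*(-242) = -703 + 242 = -461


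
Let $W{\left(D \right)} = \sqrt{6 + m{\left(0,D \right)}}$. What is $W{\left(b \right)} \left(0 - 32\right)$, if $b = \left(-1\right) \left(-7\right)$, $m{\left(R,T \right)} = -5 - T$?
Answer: $- 32 i \sqrt{6} \approx - 78.384 i$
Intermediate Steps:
$b = 7$
$W{\left(D \right)} = \sqrt{1 - D}$ ($W{\left(D \right)} = \sqrt{6 - \left(5 + D\right)} = \sqrt{1 - D}$)
$W{\left(b \right)} \left(0 - 32\right) = \sqrt{1 - 7} \left(0 - 32\right) = \sqrt{1 - 7} \left(-32\right) = \sqrt{-6} \left(-32\right) = i \sqrt{6} \left(-32\right) = - 32 i \sqrt{6}$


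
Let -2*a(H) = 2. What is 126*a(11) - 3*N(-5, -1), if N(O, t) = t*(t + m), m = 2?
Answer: -123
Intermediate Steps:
a(H) = -1 (a(H) = -½*2 = -1)
N(O, t) = t*(2 + t) (N(O, t) = t*(t + 2) = t*(2 + t))
126*a(11) - 3*N(-5, -1) = 126*(-1) - (-3)*(2 - 1) = -126 - (-3) = -126 - 3*(-1) = -126 + 3 = -123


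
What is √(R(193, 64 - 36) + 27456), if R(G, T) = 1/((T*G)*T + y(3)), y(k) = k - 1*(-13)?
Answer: √39296680719602/37832 ≈ 165.70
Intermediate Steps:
y(k) = 13 + k (y(k) = k + 13 = 13 + k)
R(G, T) = 1/(16 + G*T²) (R(G, T) = 1/((T*G)*T + (13 + 3)) = 1/((G*T)*T + 16) = 1/(G*T² + 16) = 1/(16 + G*T²))
√(R(193, 64 - 36) + 27456) = √(1/(16 + 193*(64 - 36)²) + 27456) = √(1/(16 + 193*28²) + 27456) = √(1/(16 + 193*784) + 27456) = √(1/(16 + 151312) + 27456) = √(1/151328 + 27456) = √(4154861569/151328) = √39296680719602/37832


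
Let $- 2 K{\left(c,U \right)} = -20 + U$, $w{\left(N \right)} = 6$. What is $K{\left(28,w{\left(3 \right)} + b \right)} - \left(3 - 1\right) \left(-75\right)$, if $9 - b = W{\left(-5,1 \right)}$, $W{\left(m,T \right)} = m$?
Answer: $150$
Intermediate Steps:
$b = 14$ ($b = 9 - -5 = 9 + 5 = 14$)
$K{\left(c,U \right)} = 10 - \frac{U}{2}$ ($K{\left(c,U \right)} = - \frac{-20 + U}{2} = 10 - \frac{U}{2}$)
$K{\left(28,w{\left(3 \right)} + b \right)} - \left(3 - 1\right) \left(-75\right) = \left(10 - \frac{6 + 14}{2}\right) - \left(3 - 1\right) \left(-75\right) = \left(10 - 10\right) - 2 \left(-75\right) = \left(10 - 10\right) - -150 = 0 + 150 = 150$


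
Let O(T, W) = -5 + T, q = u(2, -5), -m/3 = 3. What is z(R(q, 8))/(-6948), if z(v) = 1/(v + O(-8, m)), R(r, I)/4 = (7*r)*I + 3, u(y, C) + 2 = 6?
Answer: -1/6218460 ≈ -1.6081e-7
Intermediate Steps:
m = -9 (m = -3*3 = -9)
u(y, C) = 4 (u(y, C) = -2 + 6 = 4)
q = 4
R(r, I) = 12 + 28*I*r (R(r, I) = 4*((7*r)*I + 3) = 4*(7*I*r + 3) = 4*(3 + 7*I*r) = 12 + 28*I*r)
z(v) = 1/(-13 + v) (z(v) = 1/(v + (-5 - 8)) = 1/(v - 13) = 1/(-13 + v))
z(R(q, 8))/(-6948) = 1/((-13 + (12 + 28*8*4))*(-6948)) = -1/6948/(-13 + (12 + 896)) = -1/6948/(-13 + 908) = -1/6948/895 = (1/895)*(-1/6948) = -1/6218460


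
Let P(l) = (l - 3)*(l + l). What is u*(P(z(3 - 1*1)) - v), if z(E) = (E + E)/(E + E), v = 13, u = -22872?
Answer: 388824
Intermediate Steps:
z(E) = 1 (z(E) = (2*E)/((2*E)) = (2*E)*(1/(2*E)) = 1)
P(l) = 2*l*(-3 + l) (P(l) = (-3 + l)*(2*l) = 2*l*(-3 + l))
u*(P(z(3 - 1*1)) - v) = -22872*(2*1*(-3 + 1) - 1*13) = -22872*(2*1*(-2) - 13) = -22872*(-4 - 13) = -22872*(-17) = 388824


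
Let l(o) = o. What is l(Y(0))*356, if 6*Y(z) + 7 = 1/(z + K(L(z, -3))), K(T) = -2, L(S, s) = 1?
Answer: -445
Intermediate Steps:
Y(z) = -7/6 + 1/(6*(-2 + z)) (Y(z) = -7/6 + 1/(6*(z - 2)) = -7/6 + 1/(6*(-2 + z)))
l(Y(0))*356 = ((15 - 7*0)/(6*(-2 + 0)))*356 = ((⅙)*(15 + 0)/(-2))*356 = ((⅙)*(-½)*15)*356 = -5/4*356 = -445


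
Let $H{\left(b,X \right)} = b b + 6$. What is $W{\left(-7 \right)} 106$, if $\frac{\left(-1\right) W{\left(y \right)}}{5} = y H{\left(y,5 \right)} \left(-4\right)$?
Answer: $-816200$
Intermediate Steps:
$H{\left(b,X \right)} = 6 + b^{2}$ ($H{\left(b,X \right)} = b^{2} + 6 = 6 + b^{2}$)
$W{\left(y \right)} = 20 y \left(6 + y^{2}\right)$ ($W{\left(y \right)} = - 5 y \left(6 + y^{2}\right) \left(-4\right) = - 5 \left(- 4 y \left(6 + y^{2}\right)\right) = 20 y \left(6 + y^{2}\right)$)
$W{\left(-7 \right)} 106 = 20 \left(-7\right) \left(6 + \left(-7\right)^{2}\right) 106 = 20 \left(-7\right) \left(6 + 49\right) 106 = 20 \left(-7\right) 55 \cdot 106 = \left(-7700\right) 106 = -816200$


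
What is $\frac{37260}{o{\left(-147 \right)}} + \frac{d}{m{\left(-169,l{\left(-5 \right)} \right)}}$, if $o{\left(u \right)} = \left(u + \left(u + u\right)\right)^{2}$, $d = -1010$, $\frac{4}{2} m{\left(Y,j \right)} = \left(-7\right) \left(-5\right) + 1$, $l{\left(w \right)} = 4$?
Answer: $- \frac{1208365}{21609} \approx -55.919$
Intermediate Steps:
$m{\left(Y,j \right)} = 18$ ($m{\left(Y,j \right)} = \frac{\left(-7\right) \left(-5\right) + 1}{2} = \frac{35 + 1}{2} = \frac{1}{2} \cdot 36 = 18$)
$o{\left(u \right)} = 9 u^{2}$ ($o{\left(u \right)} = \left(u + 2 u\right)^{2} = \left(3 u\right)^{2} = 9 u^{2}$)
$\frac{37260}{o{\left(-147 \right)}} + \frac{d}{m{\left(-169,l{\left(-5 \right)} \right)}} = \frac{37260}{9 \left(-147\right)^{2}} - \frac{1010}{18} = \frac{37260}{9 \cdot 21609} - \frac{505}{9} = \frac{37260}{194481} - \frac{505}{9} = 37260 \cdot \frac{1}{194481} - \frac{505}{9} = \frac{460}{2401} - \frac{505}{9} = - \frac{1208365}{21609}$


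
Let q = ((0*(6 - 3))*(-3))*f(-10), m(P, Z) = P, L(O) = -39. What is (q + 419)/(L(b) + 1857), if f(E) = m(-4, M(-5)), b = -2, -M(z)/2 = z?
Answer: 419/1818 ≈ 0.23047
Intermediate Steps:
M(z) = -2*z
f(E) = -4
q = 0 (q = ((0*(6 - 3))*(-3))*(-4) = ((0*3)*(-3))*(-4) = (0*(-3))*(-4) = 0*(-4) = 0)
(q + 419)/(L(b) + 1857) = (0 + 419)/(-39 + 1857) = 419/1818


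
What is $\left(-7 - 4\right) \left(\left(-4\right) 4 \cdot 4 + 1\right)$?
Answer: $693$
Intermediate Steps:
$\left(-7 - 4\right) \left(\left(-4\right) 4 \cdot 4 + 1\right) = \left(-7 - 4\right) \left(\left(-16\right) 4 + 1\right) = - 11 \left(-64 + 1\right) = \left(-11\right) \left(-63\right) = 693$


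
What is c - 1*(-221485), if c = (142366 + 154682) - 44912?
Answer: 473621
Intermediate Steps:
c = 252136 (c = 297048 - 44912 = 252136)
c - 1*(-221485) = 252136 - 1*(-221485) = 252136 + 221485 = 473621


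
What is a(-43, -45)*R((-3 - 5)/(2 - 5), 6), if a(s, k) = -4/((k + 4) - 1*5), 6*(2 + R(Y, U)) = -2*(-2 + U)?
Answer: -20/69 ≈ -0.28986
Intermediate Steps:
R(Y, U) = -4/3 - U/3 (R(Y, U) = -2 + (-2*(-2 + U))/6 = -2 + (4 - 2*U)/6 = -2 + (⅔ - U/3) = -4/3 - U/3)
a(s, k) = -4/(-1 + k) (a(s, k) = -4/((4 + k) - 5) = -4/(-1 + k))
a(-43, -45)*R((-3 - 5)/(2 - 5), 6) = (-4/(-1 - 45))*(-4/3 - ⅓*6) = (-4/(-46))*(-4/3 - 2) = -4*(-1/46)*(-10/3) = (2/23)*(-10/3) = -20/69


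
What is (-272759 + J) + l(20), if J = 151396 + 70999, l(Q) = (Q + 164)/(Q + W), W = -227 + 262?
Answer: -2769836/55 ≈ -50361.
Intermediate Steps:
W = 35
l(Q) = (164 + Q)/(35 + Q) (l(Q) = (Q + 164)/(Q + 35) = (164 + Q)/(35 + Q))
J = 222395
(-272759 + J) + l(20) = (-272759 + 222395) + (164 + 20)/(35 + 20) = -50364 + 184/55 = -2769836/55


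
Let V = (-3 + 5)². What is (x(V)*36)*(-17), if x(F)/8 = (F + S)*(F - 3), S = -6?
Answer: 9792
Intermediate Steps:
V = 4 (V = 2² = 4)
x(F) = 8*(-6 + F)*(-3 + F) (x(F) = 8*((F - 6)*(F - 3)) = 8*((-6 + F)*(-3 + F)) = 8*(-6 + F)*(-3 + F))
(x(V)*36)*(-17) = ((144 - 72*4 + 8*4²)*36)*(-17) = ((144 - 288 + 8*16)*36)*(-17) = ((144 - 288 + 128)*36)*(-17) = -16*36*(-17) = -576*(-17) = 9792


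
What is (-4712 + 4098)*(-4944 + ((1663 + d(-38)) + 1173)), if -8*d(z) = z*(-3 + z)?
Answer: 2827777/2 ≈ 1.4139e+6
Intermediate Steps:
d(z) = -z*(-3 + z)/8
(-4712 + 4098)*(-4944 + ((1663 + d(-38)) + 1173)) = (-4712 + 4098)*(-4944 + ((1663 + (1/8)*(-38)*(3 - 1*(-38))) + 1173)) = -614*(-4944 + ((1663 + (1/8)*(-38)*(3 + 38)) + 1173)) = -614*(-4944 + ((1663 + (1/8)*(-38)*41) + 1173)) = -614*(-4944 + ((1663 - 779/4) + 1173)) = -614*(-4944 + (5873/4 + 1173)) = -614*(-4944 + 10565/4) = -614*(-9211/4) = 2827777/2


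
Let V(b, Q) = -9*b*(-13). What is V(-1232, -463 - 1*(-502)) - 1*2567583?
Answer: -2711727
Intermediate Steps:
V(b, Q) = 117*b
V(-1232, -463 - 1*(-502)) - 1*2567583 = 117*(-1232) - 1*2567583 = -144144 - 2567583 = -2711727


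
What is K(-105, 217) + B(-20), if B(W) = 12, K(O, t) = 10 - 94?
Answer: -72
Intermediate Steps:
K(O, t) = -84
K(-105, 217) + B(-20) = -84 + 12 = -72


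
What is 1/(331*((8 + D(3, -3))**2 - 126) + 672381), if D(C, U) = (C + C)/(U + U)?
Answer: 1/646894 ≈ 1.5458e-6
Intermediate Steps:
D(C, U) = C/U (D(C, U) = (2*C)/((2*U)) = (2*C)*(1/(2*U)) = C/U)
1/(331*((8 + D(3, -3))**2 - 126) + 672381) = 1/(331*((8 + 3/(-3))**2 - 126) + 672381) = 1/(331*((8 + 3*(-1/3))**2 - 126) + 672381) = 1/(331*((8 - 1)**2 - 126) + 672381) = 1/(331*(7**2 - 126) + 672381) = 1/(331*(49 - 126) + 672381) = 1/(331*(-77) + 672381) = 1/(-25487 + 672381) = 1/646894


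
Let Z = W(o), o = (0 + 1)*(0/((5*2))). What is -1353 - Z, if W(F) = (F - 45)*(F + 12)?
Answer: -813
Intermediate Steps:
o = 0 (o = 1*(0/10) = 1*(0*(⅒)) = 1*0 = 0)
W(F) = (-45 + F)*(12 + F)
Z = -540 (Z = -540 + 0² - 33*0 = -540 + 0 + 0 = -540)
-1353 - Z = -1353 - 1*(-540) = -1353 + 540 = -813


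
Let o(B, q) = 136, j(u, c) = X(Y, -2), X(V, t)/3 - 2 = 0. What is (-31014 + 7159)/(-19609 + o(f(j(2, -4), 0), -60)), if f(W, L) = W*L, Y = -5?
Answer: 23855/19473 ≈ 1.2250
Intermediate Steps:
X(V, t) = 6 (X(V, t) = 6 + 3*0 = 6 + 0 = 6)
j(u, c) = 6
f(W, L) = L*W
(-31014 + 7159)/(-19609 + o(f(j(2, -4), 0), -60)) = (-31014 + 7159)/(-19609 + 136) = -23855/(-19473) = -23855*(-1/19473) = 23855/19473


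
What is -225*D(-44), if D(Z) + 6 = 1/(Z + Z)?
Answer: 119025/88 ≈ 1352.6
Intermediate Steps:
D(Z) = -6 + 1/(2*Z) (D(Z) = -6 + 1/(Z + Z) = -6 + 1/(2*Z))
-225*D(-44) = -225*(-6 + (1/2)/(-44)) = -225*(-6 + (1/2)*(-1/44)) = -225*(-6 - 1/88) = -225*(-529/88) = 119025/88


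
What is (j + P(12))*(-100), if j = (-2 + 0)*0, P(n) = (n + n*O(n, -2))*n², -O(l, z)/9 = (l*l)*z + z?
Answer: -451180800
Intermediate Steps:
O(l, z) = -9*z - 9*z*l² (O(l, z) = -9*((l*l)*z + z) = -9*(l²*z + z) = -9*(z*l² + z) = -9*(z + z*l²) = -9*z - 9*z*l²)
P(n) = n²*(n + n*(18 + 18*n²)) (P(n) = (n + n*(-9*(-2)*(1 + n²)))*n² = (n + n*(18 + 18*n²))*n² = n²*(n + n*(18 + 18*n²)))
j = 0 (j = -2*0 = 0)
(j + P(12))*(-100) = (0 + 12³*(19 + 18*12²))*(-100) = (0 + 1728*(19 + 18*144))*(-100) = (0 + 1728*(19 + 2592))*(-100) = (0 + 1728*2611)*(-100) = (0 + 4511808)*(-100) = 4511808*(-100) = -451180800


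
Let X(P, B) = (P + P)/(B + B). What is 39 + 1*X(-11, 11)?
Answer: 38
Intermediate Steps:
X(P, B) = P/B (X(P, B) = (2*P)/((2*B)) = (2*P)*(1/(2*B)) = P/B)
39 + 1*X(-11, 11) = 39 + 1*(-11/11) = 39 + 1*(-11*1/11) = 39 + 1*(-1) = 39 - 1 = 38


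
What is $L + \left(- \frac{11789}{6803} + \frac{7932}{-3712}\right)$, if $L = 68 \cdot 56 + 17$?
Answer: $\frac{24123498259}{6313184} \approx 3821.1$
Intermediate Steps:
$L = 3825$ ($L = 3808 + 17 = 3825$)
$L + \left(- \frac{11789}{6803} + \frac{7932}{-3712}\right) = 3825 + \left(- \frac{11789}{6803} + \frac{7932}{-3712}\right) = 3825 + \left(\left(-11789\right) \frac{1}{6803} + 7932 \left(- \frac{1}{3712}\right)\right) = 3825 - \frac{24430541}{6313184} = \frac{24123498259}{6313184}$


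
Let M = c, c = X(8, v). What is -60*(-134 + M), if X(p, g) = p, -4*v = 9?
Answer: 7560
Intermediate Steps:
v = -9/4 (v = -¼*9 = -9/4 ≈ -2.2500)
c = 8
M = 8
-60*(-134 + M) = -60*(-134 + 8) = -60*(-126) = 7560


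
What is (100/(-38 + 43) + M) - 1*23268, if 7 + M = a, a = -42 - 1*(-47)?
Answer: -23250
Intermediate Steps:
a = 5 (a = -42 + 47 = 5)
M = -2 (M = -7 + 5 = -2)
(100/(-38 + 43) + M) - 1*23268 = (100/(-38 + 43) - 2) - 1*23268 = (100/5 - 2) - 23268 = (100*(1/5) - 2) - 23268 = (20 - 2) - 23268 = 18 - 23268 = -23250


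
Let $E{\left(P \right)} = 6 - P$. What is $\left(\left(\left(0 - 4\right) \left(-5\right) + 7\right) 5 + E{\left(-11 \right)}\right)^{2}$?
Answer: $23104$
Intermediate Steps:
$\left(\left(\left(0 - 4\right) \left(-5\right) + 7\right) 5 + E{\left(-11 \right)}\right)^{2} = \left(\left(\left(0 - 4\right) \left(-5\right) + 7\right) 5 + \left(6 - -11\right)\right)^{2} = \left(\left(\left(-4\right) \left(-5\right) + 7\right) 5 + \left(6 + 11\right)\right)^{2} = \left(\left(20 + 7\right) 5 + 17\right)^{2} = \left(27 \cdot 5 + 17\right)^{2} = \left(135 + 17\right)^{2} = 152^{2} = 23104$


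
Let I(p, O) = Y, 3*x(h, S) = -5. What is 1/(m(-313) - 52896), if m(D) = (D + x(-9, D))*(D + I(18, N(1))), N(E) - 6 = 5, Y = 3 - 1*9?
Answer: 3/142448 ≈ 2.1060e-5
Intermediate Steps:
Y = -6 (Y = 3 - 9 = -6)
x(h, S) = -5/3 (x(h, S) = (⅓)*(-5) = -5/3)
N(E) = 11 (N(E) = 6 + 5 = 11)
I(p, O) = -6
m(D) = (-6 + D)*(-5/3 + D) (m(D) = (D - 5/3)*(D - 6) = (-5/3 + D)*(-6 + D) = (-6 + D)*(-5/3 + D))
1/(m(-313) - 52896) = 1/((10 + (-313)² - 23/3*(-313)) - 52896) = 1/((10 + 97969 + 7199/3) - 52896) = 1/(301136/3 - 52896) = 1/(142448/3) = 3/142448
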